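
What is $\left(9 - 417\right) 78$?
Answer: $-31824$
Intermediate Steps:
$\left(9 - 417\right) 78 = \left(-408\right) 78 = -31824$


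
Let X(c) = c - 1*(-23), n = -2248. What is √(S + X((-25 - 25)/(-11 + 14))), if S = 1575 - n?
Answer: 4*√2154/3 ≈ 61.882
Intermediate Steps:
S = 3823 (S = 1575 - 1*(-2248) = 1575 + 2248 = 3823)
X(c) = 23 + c (X(c) = c + 23 = 23 + c)
√(S + X((-25 - 25)/(-11 + 14))) = √(3823 + (23 + (-25 - 25)/(-11 + 14))) = √(3823 + (23 - 50/3)) = √(3823 + 19/3) = √(11488/3) = 4*√2154/3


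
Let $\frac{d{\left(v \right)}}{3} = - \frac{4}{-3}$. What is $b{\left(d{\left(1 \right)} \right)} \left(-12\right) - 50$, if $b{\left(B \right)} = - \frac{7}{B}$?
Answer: $-29$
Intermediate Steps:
$d{\left(v \right)} = 4$ ($d{\left(v \right)} = 3 \left(- \frac{4}{-3}\right) = 3 \left(\left(-4\right) \left(- \frac{1}{3}\right)\right) = 3 \cdot \frac{4}{3} = 4$)
$b{\left(d{\left(1 \right)} \right)} \left(-12\right) - 50 = - \frac{7}{4} \left(-12\right) - 50 = \left(-7\right) \frac{1}{4} \left(-12\right) - 50 = \left(- \frac{7}{4}\right) \left(-12\right) - 50 = 21 - 50 = -29$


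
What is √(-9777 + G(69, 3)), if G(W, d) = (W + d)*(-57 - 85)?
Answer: I*√20001 ≈ 141.42*I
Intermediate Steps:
G(W, d) = -142*W - 142*d (G(W, d) = (W + d)*(-142) = -142*W - 142*d)
√(-9777 + G(69, 3)) = √(-9777 + (-142*69 - 142*3)) = √(-9777 + (-9798 - 426)) = √(-9777 - 10224) = √(-20001) = I*√20001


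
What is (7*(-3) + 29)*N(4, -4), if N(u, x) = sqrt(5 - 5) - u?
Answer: -32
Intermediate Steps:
N(u, x) = -u (N(u, x) = sqrt(0) - u = 0 - u = -u)
(7*(-3) + 29)*N(4, -4) = (7*(-3) + 29)*(-1*4) = (-21 + 29)*(-4) = 8*(-4) = -32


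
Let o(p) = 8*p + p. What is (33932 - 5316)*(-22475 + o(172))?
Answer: -598847032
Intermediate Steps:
o(p) = 9*p
(33932 - 5316)*(-22475 + o(172)) = (33932 - 5316)*(-22475 + 9*172) = 28616*(-22475 + 1548) = 28616*(-20927) = -598847032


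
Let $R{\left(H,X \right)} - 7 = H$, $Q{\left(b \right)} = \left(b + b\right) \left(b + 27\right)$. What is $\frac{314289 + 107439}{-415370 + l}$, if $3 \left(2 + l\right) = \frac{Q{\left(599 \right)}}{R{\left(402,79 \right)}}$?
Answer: $- \frac{64682532}{63613937} \approx -1.0168$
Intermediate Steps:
$Q{\left(b \right)} = 2 b \left(27 + b\right)$
$R{\left(H,X \right)} = 7 + H$
$l = \frac{747494}{1227}$ ($l = -2 + \frac{2 \cdot 599 \left(27 + 599\right) \frac{1}{7 + 402}}{3} = -2 + \frac{2 \cdot 599 \cdot 626 \cdot \frac{1}{409}}{3} = -2 + \frac{749948 \cdot \frac{1}{409}}{3} = -2 + \frac{1}{3} \cdot \frac{749948}{409} = -2 + \frac{749948}{1227} = \frac{747494}{1227} \approx 609.2$)
$\frac{314289 + 107439}{-415370 + l} = \frac{314289 + 107439}{-415370 + \frac{747494}{1227}} = \frac{421728}{- \frac{508911496}{1227}} = 421728 \left(- \frac{1227}{508911496}\right) = - \frac{64682532}{63613937}$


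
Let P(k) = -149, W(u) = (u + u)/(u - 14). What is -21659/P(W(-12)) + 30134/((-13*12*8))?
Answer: 866941/7152 ≈ 121.22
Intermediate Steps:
W(u) = 2*u/(-14 + u) (W(u) = (2*u)/(-14 + u) = 2*u/(-14 + u))
-21659/P(W(-12)) + 30134/((-13*12*8)) = -21659/(-149) + 30134/((-13*12*8)) = -21659*(-1/149) + 30134/((-156*8)) = 21659/149 + 30134/(-1248) = 21659/149 + 30134*(-1/1248) = 21659/149 - 1159/48 = 866941/7152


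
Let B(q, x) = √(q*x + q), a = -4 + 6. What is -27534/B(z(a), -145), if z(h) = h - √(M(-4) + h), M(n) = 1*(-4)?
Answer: -4589/(2*√(-2 + I*√2)) ≈ -444.08 + 1397.2*I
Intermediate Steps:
M(n) = -4
a = 2
z(h) = h - √(-4 + h)
B(q, x) = √(q + q*x)
-27534/B(z(a), -145) = -27534/√((1 - 145)*(2 - √(-4 + 2))) = -27534*1/(12*√(-2 + √(-2))) = -27534*1/(12*√(-2 + I*√2)) = -27534/√(-288 + 144*I*√2)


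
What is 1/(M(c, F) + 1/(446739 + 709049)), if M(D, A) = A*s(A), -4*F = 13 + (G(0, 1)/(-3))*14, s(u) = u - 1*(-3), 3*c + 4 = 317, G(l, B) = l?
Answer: 4623152/3756315 ≈ 1.2308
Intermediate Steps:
c = 313/3 (c = -4/3 + (1/3)*317 = -4/3 + 317/3 = 313/3 ≈ 104.33)
s(u) = 3 + u (s(u) = u + 3 = 3 + u)
F = -13/4 (F = -(13 + (0/(-3))*14)/4 = -(13 + (0*(-1/3))*14)/4 = -(13 + 0*14)/4 = -(13 + 0)/4 = -1/4*13 = -13/4 ≈ -3.2500)
M(D, A) = A*(3 + A)
1/(M(c, F) + 1/(446739 + 709049)) = 1/(-13*(3 - 13/4)/4 + 1/(446739 + 709049)) = 1/(-13/4*(-1/4) + 1/1155788) = 1/(13/16 + 1/1155788) = 1/(3756315/4623152) = 4623152/3756315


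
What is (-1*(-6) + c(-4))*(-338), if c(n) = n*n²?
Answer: 19604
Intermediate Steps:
c(n) = n³
(-1*(-6) + c(-4))*(-338) = (-1*(-6) + (-4)³)*(-338) = (6 - 64)*(-338) = -58*(-338) = 19604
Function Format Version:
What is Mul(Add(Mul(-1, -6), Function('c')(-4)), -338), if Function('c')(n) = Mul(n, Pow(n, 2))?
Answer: 19604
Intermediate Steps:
Function('c')(n) = Pow(n, 3)
Mul(Add(Mul(-1, -6), Function('c')(-4)), -338) = Mul(Add(Mul(-1, -6), Pow(-4, 3)), -338) = Mul(Add(6, -64), -338) = Mul(-58, -338) = 19604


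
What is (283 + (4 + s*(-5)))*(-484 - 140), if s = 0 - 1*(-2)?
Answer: -172848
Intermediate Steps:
s = 2 (s = 0 + 2 = 2)
(283 + (4 + s*(-5)))*(-484 - 140) = (283 + (4 + 2*(-5)))*(-484 - 140) = (283 + (4 - 10))*(-624) = (283 - 6)*(-624) = 277*(-624) = -172848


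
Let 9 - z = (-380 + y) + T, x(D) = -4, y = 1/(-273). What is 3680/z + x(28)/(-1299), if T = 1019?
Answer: -1304339404/223413711 ≈ -5.8382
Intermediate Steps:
y = -1/273 ≈ -0.0036630
z = -171989/273 (z = 9 - ((-380 - 1/273) + 1019) = 9 - (-103741/273 + 1019) = 9 - 1*174446/273 = 9 - 174446/273 = -171989/273 ≈ -630.00)
3680/z + x(28)/(-1299) = 3680/(-171989/273) - 4/(-1299) = 3680*(-273/171989) - 4*(-1/1299) = -1004640/171989 + 4/1299 = -1304339404/223413711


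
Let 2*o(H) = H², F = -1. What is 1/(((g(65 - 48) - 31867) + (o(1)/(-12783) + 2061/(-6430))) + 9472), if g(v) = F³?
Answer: -41097345/920429313109 ≈ -4.4650e-5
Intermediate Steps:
g(v) = -1 (g(v) = (-1)³ = -1)
o(H) = H²/2
1/(((g(65 - 48) - 31867) + (o(1)/(-12783) + 2061/(-6430))) + 9472) = 1/(((-1 - 31867) + (((½)*1²)/(-12783) + 2061/(-6430))) + 9472) = 1/((-31868 + (((½)*1)*(-1/12783) + 2061*(-1/6430))) + 9472) = 1/((-31868 + ((½)*(-1/12783) - 2061/6430)) + 9472) = 1/((-31868 + (-1/25566 - 2061/6430)) + 9472) = 1/((-31868 - 13174489/41097345) + 9472) = 1/(-1309703364949/41097345 + 9472) = 1/(-920429313109/41097345) = -41097345/920429313109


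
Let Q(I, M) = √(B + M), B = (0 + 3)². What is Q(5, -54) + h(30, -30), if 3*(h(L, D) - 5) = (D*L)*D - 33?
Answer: 8994 + 3*I*√5 ≈ 8994.0 + 6.7082*I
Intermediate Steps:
B = 9 (B = 3² = 9)
Q(I, M) = √(9 + M)
h(L, D) = -6 + L*D²/3 (h(L, D) = 5 + ((D*L)*D - 33)/3 = 5 + (L*D² - 33)/3 = 5 + (-33 + L*D²)/3 = 5 + (-11 + L*D²/3) = -6 + L*D²/3)
Q(5, -54) + h(30, -30) = √(9 - 54) + (-6 + (⅓)*30*(-30)²) = √(-45) + (-6 + (⅓)*30*900) = 3*I*√5 + (-6 + 9000) = 3*I*√5 + 8994 = 8994 + 3*I*√5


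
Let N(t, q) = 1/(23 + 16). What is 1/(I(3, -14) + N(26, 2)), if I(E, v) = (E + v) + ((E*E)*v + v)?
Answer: -39/5888 ≈ -0.0066236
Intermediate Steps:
I(E, v) = E + 2*v + v*E**2 (I(E, v) = (E + v) + (E**2*v + v) = (E + v) + (v*E**2 + v) = (E + v) + (v + v*E**2) = E + 2*v + v*E**2)
N(t, q) = 1/39
1/(I(3, -14) + N(26, 2)) = 1/((3 + 2*(-14) - 14*3**2) + 1/39) = 1/((3 - 28 - 14*9) + 1/39) = 1/((3 - 28 - 126) + 1/39) = 1/(-151 + 1/39) = 1/(-5888/39) = -39/5888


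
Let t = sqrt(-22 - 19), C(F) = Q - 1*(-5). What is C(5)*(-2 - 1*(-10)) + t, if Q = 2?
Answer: 56 + I*sqrt(41) ≈ 56.0 + 6.4031*I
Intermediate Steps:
C(F) = 7 (C(F) = 2 - 1*(-5) = 2 + 5 = 7)
t = I*sqrt(41) (t = sqrt(-41) = I*sqrt(41) ≈ 6.4031*I)
C(5)*(-2 - 1*(-10)) + t = 7*(-2 - 1*(-10)) + I*sqrt(41) = 7*(-2 + 10) + I*sqrt(41) = 7*8 + I*sqrt(41) = 56 + I*sqrt(41)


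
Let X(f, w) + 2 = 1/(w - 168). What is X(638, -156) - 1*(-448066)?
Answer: 145172735/324 ≈ 4.4806e+5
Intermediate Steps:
X(f, w) = -2 + 1/(-168 + w) (X(f, w) = -2 + 1/(w - 168) = -2 + 1/(-168 + w))
X(638, -156) - 1*(-448066) = (337 - 2*(-156))/(-168 - 156) - 1*(-448066) = (337 + 312)/(-324) + 448066 = -1/324*649 + 448066 = -649/324 + 448066 = 145172735/324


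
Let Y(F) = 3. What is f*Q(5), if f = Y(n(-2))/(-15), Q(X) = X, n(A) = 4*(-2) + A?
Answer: -1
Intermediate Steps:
n(A) = -8 + A
f = -1/5 (f = 3/(-15) = 3*(-1/15) = -1/5 ≈ -0.20000)
f*Q(5) = -1/5*5 = -1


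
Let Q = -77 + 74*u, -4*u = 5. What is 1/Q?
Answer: -2/339 ≈ -0.0058997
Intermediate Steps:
u = -5/4 (u = -1/4*5 = -5/4 ≈ -1.2500)
Q = -339/2 (Q = -77 + 74*(-5/4) = -77 - 185/2 = -339/2 ≈ -169.50)
1/Q = 1/(-339/2) = -2/339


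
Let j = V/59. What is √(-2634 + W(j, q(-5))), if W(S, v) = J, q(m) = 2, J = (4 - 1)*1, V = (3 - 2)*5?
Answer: I*√2631 ≈ 51.293*I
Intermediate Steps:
V = 5 (V = 1*5 = 5)
J = 3 (J = 3*1 = 3)
j = 5/59 ≈ 0.084746
W(S, v) = 3
√(-2634 + W(j, q(-5))) = √(-2634 + 3) = √(-2631) = I*√2631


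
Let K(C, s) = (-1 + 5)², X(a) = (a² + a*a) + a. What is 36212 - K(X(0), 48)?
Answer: 36196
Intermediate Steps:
X(a) = a + 2*a² (X(a) = (a² + a²) + a = 2*a² + a = a + 2*a²)
K(C, s) = 16 (K(C, s) = 4² = 16)
36212 - K(X(0), 48) = 36212 - 1*16 = 36212 - 16 = 36196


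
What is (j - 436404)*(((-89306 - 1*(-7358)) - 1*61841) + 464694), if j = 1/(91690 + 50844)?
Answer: -19961063654200175/142534 ≈ -1.4004e+11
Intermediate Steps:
j = 1/142534 ≈ 7.0159e-6
(j - 436404)*(((-89306 - 1*(-7358)) - 1*61841) + 464694) = (1/142534 - 436404)*(((-89306 - 1*(-7358)) - 1*61841) + 464694) = -62202407735*(((-89306 + 7358) - 61841) + 464694)/142534 = -62202407735*((-81948 - 61841) + 464694)/142534 = -62202407735*(-143789 + 464694)/142534 = -62202407735/142534*320905 = -19961063654200175/142534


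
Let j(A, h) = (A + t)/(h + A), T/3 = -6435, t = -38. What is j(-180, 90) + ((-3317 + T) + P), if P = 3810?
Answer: -846431/45 ≈ -18810.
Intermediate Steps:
T = -19305 (T = 3*(-6435) = -19305)
j(A, h) = (-38 + A)/(A + h) (j(A, h) = (A - 38)/(h + A) = (-38 + A)/(A + h))
j(-180, 90) + ((-3317 + T) + P) = (-38 - 180)/(-180 + 90) + ((-3317 - 19305) + 3810) = -218/(-90) + (-22622 + 3810) = -1/90*(-218) - 18812 = 109/45 - 18812 = -846431/45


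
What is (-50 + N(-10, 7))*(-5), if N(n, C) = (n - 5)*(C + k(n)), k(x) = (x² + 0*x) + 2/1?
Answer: 8425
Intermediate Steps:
k(x) = 2 + x² (k(x) = (x² + 0) + 2*1 = x² + 2 = 2 + x²)
N(n, C) = (-5 + n)*(2 + C + n²) (N(n, C) = (n - 5)*(C + (2 + n²)) = (-5 + n)*(2 + C + n²))
(-50 + N(-10, 7))*(-5) = (-50 + (-10 - 5*7 - 5*(-10)² + 7*(-10) - 10*(2 + (-10)²)))*(-5) = (-50 + (-10 - 35 - 5*100 - 70 - 10*(2 + 100)))*(-5) = (-50 + (-10 - 35 - 500 - 70 - 10*102))*(-5) = (-50 + (-10 - 35 - 500 - 70 - 1020))*(-5) = (-50 - 1635)*(-5) = -1685*(-5) = 8425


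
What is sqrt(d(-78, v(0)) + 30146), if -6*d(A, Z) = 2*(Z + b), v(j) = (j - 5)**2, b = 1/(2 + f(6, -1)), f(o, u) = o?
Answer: 3*sqrt(53578)/4 ≈ 173.60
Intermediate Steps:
b = 1/8 (b = 1/(2 + 6) = 1/8 ≈ 0.12500)
v(j) = (-5 + j)**2
d(A, Z) = -1/24 - Z/3 (d(A, Z) = -(Z + 1/8)/3 = -(1/8 + Z)/3 = -(1/4 + 2*Z)/6 = -1/24 - Z/3)
sqrt(d(-78, v(0)) + 30146) = sqrt((-1/24 - (-5 + 0)**2/3) + 30146) = sqrt((-1/24 - 1/3*(-5)**2) + 30146) = sqrt((-1/24 - 1/3*25) + 30146) = sqrt((-1/24 - 25/3) + 30146) = sqrt(-67/8 + 30146) = sqrt(241101/8) = 3*sqrt(53578)/4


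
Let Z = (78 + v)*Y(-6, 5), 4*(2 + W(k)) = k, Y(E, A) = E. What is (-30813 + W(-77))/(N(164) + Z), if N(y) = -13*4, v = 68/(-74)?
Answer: 4563469/76144 ≈ 59.932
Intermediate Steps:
v = -34/37 (v = 68*(-1/74) = -34/37 ≈ -0.91892)
W(k) = -2 + k/4
N(y) = -52
Z = -17112/37 (Z = (78 - 34/37)*(-6) = (2852/37)*(-6) = -17112/37 ≈ -462.49)
(-30813 + W(-77))/(N(164) + Z) = (-30813 + (-2 + (1/4)*(-77)))/(-52 - 17112/37) = (-30813 + (-2 - 77/4))/(-19036/37) = (-30813 - 85/4)*(-37/19036) = -123337/4*(-37/19036) = 4563469/76144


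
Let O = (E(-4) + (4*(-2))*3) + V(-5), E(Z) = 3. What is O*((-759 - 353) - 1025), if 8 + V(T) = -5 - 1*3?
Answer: 79069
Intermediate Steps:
V(T) = -16 (V(T) = -8 + (-5 - 1*3) = -8 + (-5 - 3) = -8 - 8 = -16)
O = -37 (O = (3 + (4*(-2))*3) - 16 = (3 - 8*3) - 16 = (3 - 24) - 16 = -21 - 16 = -37)
O*((-759 - 353) - 1025) = -37*((-759 - 353) - 1025) = -37*(-1112 - 1025) = -37*(-2137) = 79069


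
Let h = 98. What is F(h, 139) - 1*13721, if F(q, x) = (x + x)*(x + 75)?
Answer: 45771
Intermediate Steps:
F(q, x) = 2*x*(75 + x) (F(q, x) = (2*x)*(75 + x) = 2*x*(75 + x))
F(h, 139) - 1*13721 = 2*139*(75 + 139) - 1*13721 = 2*139*214 - 13721 = 59492 - 13721 = 45771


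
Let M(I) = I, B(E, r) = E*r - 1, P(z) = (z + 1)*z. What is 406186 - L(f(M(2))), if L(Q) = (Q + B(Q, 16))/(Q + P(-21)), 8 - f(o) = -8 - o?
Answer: 177909163/438 ≈ 4.0619e+5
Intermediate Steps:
P(z) = z*(1 + z) (P(z) = (1 + z)*z = z*(1 + z))
B(E, r) = -1 + E*r
f(o) = 16 + o (f(o) = 8 - (-8 - o) = 8 + (8 + o) = 16 + o)
L(Q) = (-1 + 17*Q)/(420 + Q) (L(Q) = (Q + (-1 + Q*16))/(Q - 21*(1 - 21)) = (Q + (-1 + 16*Q))/(Q - 21*(-20)) = (-1 + 17*Q)/(Q + 420) = (-1 + 17*Q)/(420 + Q))
406186 - L(f(M(2))) = 406186 - (-1 + 17*(16 + 2))/(420 + (16 + 2)) = 406186 - (-1 + 17*18)/(420 + 18) = 406186 - (-1 + 306)/438 = 406186 - 305/438 = 177909163/438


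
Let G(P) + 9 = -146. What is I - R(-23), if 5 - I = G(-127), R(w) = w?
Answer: 183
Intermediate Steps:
G(P) = -155 (G(P) = -9 - 146 = -155)
I = 160 (I = 5 - 1*(-155) = 5 + 155 = 160)
I - R(-23) = 160 - 1*(-23) = 160 + 23 = 183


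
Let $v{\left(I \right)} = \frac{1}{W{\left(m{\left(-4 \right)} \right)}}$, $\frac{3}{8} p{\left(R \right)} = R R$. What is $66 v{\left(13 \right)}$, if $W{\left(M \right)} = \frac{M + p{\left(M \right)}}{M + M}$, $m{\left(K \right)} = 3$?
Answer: $\frac{44}{3} \approx 14.667$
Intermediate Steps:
$p{\left(R \right)} = \frac{8 R^{2}}{3}$ ($p{\left(R \right)} = \frac{8 R R}{3} = \frac{8 R^{2}}{3}$)
$W{\left(M \right)} = \frac{M + \frac{8 M^{2}}{3}}{2 M}$ ($W{\left(M \right)} = \frac{M + \frac{8 M^{2}}{3}}{M + M} = \frac{M + \frac{8 M^{2}}{3}}{2 M}$)
$v{\left(I \right)} = \frac{2}{9}$ ($v{\left(I \right)} = \frac{1}{\frac{1}{2} + \frac{4}{3} \cdot 3} = \frac{1}{\frac{1}{2} + 4} = \frac{1}{\frac{9}{2}} = \frac{2}{9}$)
$66 v{\left(13 \right)} = 66 \cdot \frac{2}{9} = \frac{44}{3}$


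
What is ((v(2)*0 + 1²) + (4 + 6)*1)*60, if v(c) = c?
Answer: 660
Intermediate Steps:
((v(2)*0 + 1²) + (4 + 6)*1)*60 = ((2*0 + 1²) + (4 + 6)*1)*60 = ((0 + 1) + 10*1)*60 = (1 + 10)*60 = 11*60 = 660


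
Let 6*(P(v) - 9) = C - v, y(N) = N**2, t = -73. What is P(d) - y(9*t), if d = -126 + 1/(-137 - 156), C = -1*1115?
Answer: -126518816/293 ≈ -4.3181e+5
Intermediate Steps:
C = -1115
d = -36919/293 (d = -126 + 1/(-293) = -126 - 1/293 = -36919/293 ≈ -126.00)
P(v) = -1061/6 - v/6 (P(v) = 9 + (-1115 - v)/6 = 9 + (-1115/6 - v/6) = -1061/6 - v/6)
P(d) - y(9*t) = (-1061/6 - 1/6*(-36919/293)) - (9*(-73))**2 = (-1061/6 + 36919/1758) - 1*(-657)**2 = -45659/293 - 1*431649 = -45659/293 - 431649 = -126518816/293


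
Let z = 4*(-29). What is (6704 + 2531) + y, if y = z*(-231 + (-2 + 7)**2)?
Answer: 33131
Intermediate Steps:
z = -116
y = 23896 (y = -116*(-231 + (-2 + 7)**2) = -116*(-231 + 5**2) = -116*(-231 + 25) = -116*(-206) = 23896)
(6704 + 2531) + y = (6704 + 2531) + 23896 = 9235 + 23896 = 33131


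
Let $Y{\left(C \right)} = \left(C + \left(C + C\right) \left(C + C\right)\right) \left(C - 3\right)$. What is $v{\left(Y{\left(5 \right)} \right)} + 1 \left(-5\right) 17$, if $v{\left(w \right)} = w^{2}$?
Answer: $44015$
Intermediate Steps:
$Y{\left(C \right)} = \left(-3 + C\right) \left(C + 4 C^{2}\right)$ ($Y{\left(C \right)} = \left(C + 2 C 2 C\right) \left(-3 + C\right) = \left(C + 4 C^{2}\right) \left(-3 + C\right) = \left(-3 + C\right) \left(C + 4 C^{2}\right)$)
$v{\left(Y{\left(5 \right)} \right)} + 1 \left(-5\right) 17 = \left(5 \left(-3 - 55 + 4 \cdot 5^{2}\right)\right)^{2} + 1 \left(-5\right) 17 = \left(5 \left(-3 - 55 + 4 \cdot 25\right)\right)^{2} - 85 = \left(5 \left(-3 - 55 + 100\right)\right)^{2} - 85 = \left(5 \cdot 42\right)^{2} - 85 = 210^{2} - 85 = 44100 - 85 = 44015$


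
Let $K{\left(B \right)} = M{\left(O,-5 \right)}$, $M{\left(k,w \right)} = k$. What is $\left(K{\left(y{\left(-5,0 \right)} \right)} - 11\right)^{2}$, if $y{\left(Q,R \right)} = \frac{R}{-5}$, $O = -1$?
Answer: $144$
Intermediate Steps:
$y{\left(Q,R \right)} = - \frac{R}{5}$ ($y{\left(Q,R \right)} = R \left(- \frac{1}{5}\right) = - \frac{R}{5}$)
$K{\left(B \right)} = -1$
$\left(K{\left(y{\left(-5,0 \right)} \right)} - 11\right)^{2} = \left(-1 - 11\right)^{2} = \left(-12\right)^{2} = 144$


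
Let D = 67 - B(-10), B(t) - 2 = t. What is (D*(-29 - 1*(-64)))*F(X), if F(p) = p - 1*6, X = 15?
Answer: 23625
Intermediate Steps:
B(t) = 2 + t
D = 75 (D = 67 - (2 - 10) = 67 - 1*(-8) = 67 + 8 = 75)
F(p) = -6 + p (F(p) = p - 6 = -6 + p)
(D*(-29 - 1*(-64)))*F(X) = (75*(-29 - 1*(-64)))*(-6 + 15) = (75*(-29 + 64))*9 = (75*35)*9 = 2625*9 = 23625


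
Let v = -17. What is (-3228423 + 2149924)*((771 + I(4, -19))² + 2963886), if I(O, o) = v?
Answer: -3809692024598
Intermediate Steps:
I(O, o) = -17
(-3228423 + 2149924)*((771 + I(4, -19))² + 2963886) = (-3228423 + 2149924)*((771 - 17)² + 2963886) = -1078499*(754² + 2963886) = -1078499*(568516 + 2963886) = -1078499*3532402 = -3809692024598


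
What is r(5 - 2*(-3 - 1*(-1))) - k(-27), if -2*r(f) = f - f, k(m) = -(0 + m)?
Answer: -27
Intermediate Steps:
k(m) = -m
r(f) = 0 (r(f) = -(f - f)/2 = -1/2*0 = 0)
r(5 - 2*(-3 - 1*(-1))) - k(-27) = 0 - (-1)*(-27) = 0 - 1*27 = 0 - 27 = -27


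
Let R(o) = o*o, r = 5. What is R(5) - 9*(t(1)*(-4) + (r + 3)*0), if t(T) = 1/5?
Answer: 161/5 ≈ 32.200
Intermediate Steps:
t(T) = ⅕
R(o) = o²
R(5) - 9*(t(1)*(-4) + (r + 3)*0) = 5² - 9*((⅕)*(-4) + (5 + 3)*0) = 25 - 9*(-⅘ + 8*0) = 25 - 9*(-⅘ + 0) = 25 - 9*(-⅘) = 25 + 36/5 = 161/5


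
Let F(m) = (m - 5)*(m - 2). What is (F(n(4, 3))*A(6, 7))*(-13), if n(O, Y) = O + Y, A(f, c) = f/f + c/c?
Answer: -260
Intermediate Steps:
A(f, c) = 2 (A(f, c) = 1 + 1 = 2)
F(m) = (-5 + m)*(-2 + m)
(F(n(4, 3))*A(6, 7))*(-13) = ((10 + (4 + 3)² - 7*(4 + 3))*2)*(-13) = ((10 + 7² - 7*7)*2)*(-13) = ((10 + 49 - 49)*2)*(-13) = (10*2)*(-13) = 20*(-13) = -260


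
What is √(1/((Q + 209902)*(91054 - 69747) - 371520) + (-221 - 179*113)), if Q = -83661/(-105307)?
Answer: I*√726641222135571498537740565905/5961212419315 ≈ 143.0*I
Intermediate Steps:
Q = 1059/1333 (Q = -83661*(-1/105307) = 1059/1333 ≈ 0.79445)
√(1/((Q + 209902)*(91054 - 69747) - 371520) + (-221 - 179*113)) = √(1/((1059/1333 + 209902)*(91054 - 69747) - 371520) + (-221 - 179*113)) = √(1/((279800425/1333)*21307 - 371520) + (-221 - 20227)) = √(1/(5961707655475/1333 - 371520) - 20448) = √(1/(5961212419315/1333) - 20448) = √(1333/5961212419315 - 20448) = √(-121894871550151787/5961212419315) = I*√726641222135571498537740565905/5961212419315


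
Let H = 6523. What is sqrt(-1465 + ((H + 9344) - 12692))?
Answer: 3*sqrt(190) ≈ 41.352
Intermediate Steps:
sqrt(-1465 + ((H + 9344) - 12692)) = sqrt(-1465 + ((6523 + 9344) - 12692)) = sqrt(-1465 + (15867 - 12692)) = sqrt(-1465 + 3175) = sqrt(1710) = 3*sqrt(190)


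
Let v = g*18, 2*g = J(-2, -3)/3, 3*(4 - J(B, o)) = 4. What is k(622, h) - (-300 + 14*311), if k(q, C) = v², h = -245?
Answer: -3990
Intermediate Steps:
J(B, o) = 8/3 (J(B, o) = 4 - ⅓*4 = 4 - 4/3 = 8/3)
g = 4/9 (g = ((8/3)/3)/2 = ((8/3)*(⅓))/2 = (½)*(8/9) = 4/9 ≈ 0.44444)
v = 8 (v = (4/9)*18 = 8)
k(q, C) = 64 (k(q, C) = 8² = 64)
k(622, h) - (-300 + 14*311) = 64 - (-300 + 14*311) = 64 - (-300 + 4354) = 64 - 1*4054 = 64 - 4054 = -3990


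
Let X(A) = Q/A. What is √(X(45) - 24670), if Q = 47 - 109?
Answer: 2*I*√1387765/15 ≈ 157.07*I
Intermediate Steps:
Q = -62
X(A) = -62/A
√(X(45) - 24670) = √(-62/45 - 24670) = √(-1110212/45) = 2*I*√1387765/15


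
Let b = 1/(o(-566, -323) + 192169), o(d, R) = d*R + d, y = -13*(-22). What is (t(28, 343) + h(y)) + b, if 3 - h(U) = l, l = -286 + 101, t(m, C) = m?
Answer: 80874937/374421 ≈ 216.00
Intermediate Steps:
l = -185
y = 286
h(U) = 188 (h(U) = 3 - 1*(-185) = 3 + 185 = 188)
o(d, R) = d + R*d (o(d, R) = R*d + d = d + R*d)
b = 1/374421 (b = 1/(-566*(1 - 323) + 192169) = 1/(-566*(-322) + 192169) = 1/(182252 + 192169) = 1/374421 ≈ 2.6708e-6)
(t(28, 343) + h(y)) + b = (28 + 188) + 1/374421 = 216 + 1/374421 = 80874937/374421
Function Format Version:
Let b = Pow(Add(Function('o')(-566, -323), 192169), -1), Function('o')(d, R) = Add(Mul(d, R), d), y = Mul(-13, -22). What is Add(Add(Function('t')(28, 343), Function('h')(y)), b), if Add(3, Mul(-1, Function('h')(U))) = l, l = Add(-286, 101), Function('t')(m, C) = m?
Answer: Rational(80874937, 374421) ≈ 216.00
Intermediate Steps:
l = -185
y = 286
Function('h')(U) = 188 (Function('h')(U) = Add(3, Mul(-1, -185)) = Add(3, 185) = 188)
Function('o')(d, R) = Add(d, Mul(R, d)) (Function('o')(d, R) = Add(Mul(R, d), d) = Add(d, Mul(R, d)))
b = Rational(1, 374421) (b = Pow(Add(Mul(-566, Add(1, -323)), 192169), -1) = Pow(Add(Mul(-566, -322), 192169), -1) = Pow(Add(182252, 192169), -1) = Pow(374421, -1) = Rational(1, 374421) ≈ 2.6708e-6)
Add(Add(Function('t')(28, 343), Function('h')(y)), b) = Add(Add(28, 188), Rational(1, 374421)) = Add(216, Rational(1, 374421)) = Rational(80874937, 374421)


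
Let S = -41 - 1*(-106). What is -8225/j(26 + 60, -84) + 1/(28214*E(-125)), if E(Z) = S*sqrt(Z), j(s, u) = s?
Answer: -8225/86 - I*sqrt(5)/45847750 ≈ -95.64 - 4.8772e-8*I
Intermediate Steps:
S = 65 (S = -41 + 106 = 65)
E(Z) = 65*sqrt(Z)
-8225/j(26 + 60, -84) + 1/(28214*E(-125)) = -8225/(26 + 60) + 1/(28214*((65*sqrt(-125)))) = -8225/86 + 1/(28214*((65*(5*I*sqrt(5))))) = -8225*1/86 + 1/(28214*((325*I*sqrt(5)))) = -8225/86 + (-I*sqrt(5)/1625)/28214 = -8225/86 - I*sqrt(5)/45847750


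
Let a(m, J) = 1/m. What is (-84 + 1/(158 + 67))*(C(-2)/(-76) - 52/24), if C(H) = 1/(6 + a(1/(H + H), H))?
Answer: 18728909/102600 ≈ 182.54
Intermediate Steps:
C(H) = 1/(6 + 2*H) (C(H) = 1/(6 + 1/(1/(H + H))) = 1/(6 + 1/(1/(2*H))) = 1/(6 + 2*H))
(-84 + 1/(158 + 67))*(C(-2)/(-76) - 52/24) = (-84 + 1/(158 + 67))*((1/(2*(3 - 2)))/(-76) - 52/24) = (-84 + 1/225)*(((½)/1)*(-1/76) - 52*1/24) = (-84 + 1/225)*(((½)*1)*(-1/76) - 13/6) = -18899*((½)*(-1/76) - 13/6)/225 = -18899*(-1/152 - 13/6)/225 = -18899/225*(-991/456) = 18728909/102600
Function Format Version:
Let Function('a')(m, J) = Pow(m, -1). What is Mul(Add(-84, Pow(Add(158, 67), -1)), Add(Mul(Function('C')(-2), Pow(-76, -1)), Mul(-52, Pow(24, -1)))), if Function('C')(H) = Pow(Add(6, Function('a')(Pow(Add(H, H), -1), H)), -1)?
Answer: Rational(18728909, 102600) ≈ 182.54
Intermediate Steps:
Function('C')(H) = Pow(Add(6, Mul(2, H)), -1) (Function('C')(H) = Pow(Add(6, Pow(Pow(Add(H, H), -1), -1)), -1) = Pow(Add(6, Pow(Pow(Mul(2, H), -1), -1)), -1) = Pow(Add(6, Pow(Mul(Rational(1, 2), Pow(H, -1)), -1)), -1) = Pow(Add(6, Mul(2, H)), -1))
Mul(Add(-84, Pow(Add(158, 67), -1)), Add(Mul(Function('C')(-2), Pow(-76, -1)), Mul(-52, Pow(24, -1)))) = Mul(Add(-84, Pow(Add(158, 67), -1)), Add(Mul(Mul(Rational(1, 2), Pow(Add(3, -2), -1)), Pow(-76, -1)), Mul(-52, Pow(24, -1)))) = Mul(Add(-84, Pow(225, -1)), Add(Mul(Mul(Rational(1, 2), Pow(1, -1)), Rational(-1, 76)), Mul(-52, Rational(1, 24)))) = Mul(Add(-84, Rational(1, 225)), Add(Mul(Mul(Rational(1, 2), 1), Rational(-1, 76)), Rational(-13, 6))) = Mul(Rational(-18899, 225), Add(Mul(Rational(1, 2), Rational(-1, 76)), Rational(-13, 6))) = Mul(Rational(-18899, 225), Add(Rational(-1, 152), Rational(-13, 6))) = Mul(Rational(-18899, 225), Rational(-991, 456)) = Rational(18728909, 102600)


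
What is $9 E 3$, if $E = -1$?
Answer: $-27$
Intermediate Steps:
$9 E 3 = 9 \left(-1\right) 3 = \left(-9\right) 3 = -27$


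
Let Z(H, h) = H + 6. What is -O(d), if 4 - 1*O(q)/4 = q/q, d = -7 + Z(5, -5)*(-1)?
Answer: -12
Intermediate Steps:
Z(H, h) = 6 + H
d = -18 (d = -7 + (6 + 5)*(-1) = -7 + 11*(-1) = -7 - 11 = -18)
O(q) = 12 (O(q) = 16 - 4*q/q = 16 - 4*1 = 16 - 4 = 12)
-O(d) = -1*12 = -12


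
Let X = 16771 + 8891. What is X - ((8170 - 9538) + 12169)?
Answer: 14861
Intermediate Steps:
X = 25662
X - ((8170 - 9538) + 12169) = 25662 - ((8170 - 9538) + 12169) = 25662 - (-1368 + 12169) = 25662 - 1*10801 = 25662 - 10801 = 14861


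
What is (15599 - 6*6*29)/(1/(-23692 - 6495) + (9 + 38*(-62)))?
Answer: -87874357/14169778 ≈ -6.2015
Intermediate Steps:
(15599 - 6*6*29)/(1/(-23692 - 6495) + (9 + 38*(-62))) = (15599 - 36*29)/(1/(-30187) + (9 - 2356)) = (15599 - 1044)/(-1/30187 - 2347) = 14555/(-70848890/30187) = 14555*(-30187/70848890) = -87874357/14169778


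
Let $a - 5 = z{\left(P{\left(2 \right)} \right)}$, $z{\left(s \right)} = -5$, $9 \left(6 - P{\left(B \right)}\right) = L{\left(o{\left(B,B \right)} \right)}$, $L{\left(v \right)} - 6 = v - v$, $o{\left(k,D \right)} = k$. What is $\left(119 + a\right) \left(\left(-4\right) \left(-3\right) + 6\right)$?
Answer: $2142$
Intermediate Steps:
$L{\left(v \right)} = 6$ ($L{\left(v \right)} = 6 + \left(v - v\right) = 6 + 0 = 6$)
$P{\left(B \right)} = \frac{16}{3}$ ($P{\left(B \right)} = 6 - \frac{2}{3} = \frac{16}{3}$)
$a = 0$ ($a = 5 - 5 = 0$)
$\left(119 + a\right) \left(\left(-4\right) \left(-3\right) + 6\right) = \left(119 + 0\right) \left(\left(-4\right) \left(-3\right) + 6\right) = 119 \left(12 + 6\right) = 119 \cdot 18 = 2142$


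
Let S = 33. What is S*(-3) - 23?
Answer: -122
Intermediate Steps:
S*(-3) - 23 = 33*(-3) - 23 = -99 - 23 = -122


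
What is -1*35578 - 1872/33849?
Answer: -133809066/3761 ≈ -35578.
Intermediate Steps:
-1*35578 - 1872/33849 = -35578 - 1872*1/33849 = -35578 - 208/3761 = -133809066/3761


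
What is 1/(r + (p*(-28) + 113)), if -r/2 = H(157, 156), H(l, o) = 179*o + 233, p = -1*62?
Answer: -1/54465 ≈ -1.8360e-5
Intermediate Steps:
p = -62
H(l, o) = 233 + 179*o
r = -56314 (r = -2*(233 + 179*156) = -2*(233 + 27924) = -2*28157 = -56314)
1/(r + (p*(-28) + 113)) = 1/(-56314 + (-62*(-28) + 113)) = 1/(-56314 + (1736 + 113)) = 1/(-56314 + 1849) = 1/(-54465) = -1/54465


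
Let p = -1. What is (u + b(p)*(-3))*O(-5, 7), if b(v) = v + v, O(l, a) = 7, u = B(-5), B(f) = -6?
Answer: 0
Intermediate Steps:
u = -6
b(v) = 2*v
(u + b(p)*(-3))*O(-5, 7) = (-6 + (2*(-1))*(-3))*7 = (-6 - 2*(-3))*7 = (-6 + 6)*7 = 0*7 = 0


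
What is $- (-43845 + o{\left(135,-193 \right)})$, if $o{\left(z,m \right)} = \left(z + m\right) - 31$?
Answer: $43934$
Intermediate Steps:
$o{\left(z,m \right)} = -31 + m + z$ ($o{\left(z,m \right)} = \left(m + z\right) - 31 = -31 + m + z$)
$- (-43845 + o{\left(135,-193 \right)}) = - (-43845 - 89) = \left(-1\right) \left(-43934\right) = 43934$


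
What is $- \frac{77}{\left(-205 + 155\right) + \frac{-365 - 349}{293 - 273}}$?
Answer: $\frac{770}{857} \approx 0.89848$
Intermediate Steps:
$- \frac{77}{\left(-205 + 155\right) + \frac{-365 - 349}{293 - 273}} = - \frac{77}{-50 - \frac{714}{20}} = - \frac{77}{-50 - \frac{357}{10}} = - \frac{77}{- \frac{857}{10}} = \left(-77\right) \left(- \frac{10}{857}\right) = \frac{770}{857}$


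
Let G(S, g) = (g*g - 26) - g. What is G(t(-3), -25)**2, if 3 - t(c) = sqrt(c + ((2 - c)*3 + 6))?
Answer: 389376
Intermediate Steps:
t(c) = 3 - sqrt(12 - 2*c) (t(c) = 3 - sqrt(c + ((2 - c)*3 + 6)) = 3 - sqrt(c + ((6 - 3*c) + 6)) = 3 - sqrt(c + (12 - 3*c)) = 3 - sqrt(12 - 2*c))
G(S, g) = -26 + g**2 - g (G(S, g) = (g**2 - 26) - g = (-26 + g**2) - g = -26 + g**2 - g)
G(t(-3), -25)**2 = (-26 + (-25)**2 - 1*(-25))**2 = (-26 + 625 + 25)**2 = 624**2 = 389376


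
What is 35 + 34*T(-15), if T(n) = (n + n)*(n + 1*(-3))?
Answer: 18395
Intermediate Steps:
T(n) = 2*n*(-3 + n) (T(n) = (2*n)*(n - 3) = (2*n)*(-3 + n) = 2*n*(-3 + n))
35 + 34*T(-15) = 35 + 34*(2*(-15)*(-3 - 15)) = 35 + 34*(2*(-15)*(-18)) = 35 + 34*540 = 35 + 18360 = 18395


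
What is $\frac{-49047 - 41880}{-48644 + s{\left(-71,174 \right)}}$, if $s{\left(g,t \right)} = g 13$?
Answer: $\frac{90927}{49567} \approx 1.8344$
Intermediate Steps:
$s{\left(g,t \right)} = 13 g$
$\frac{-49047 - 41880}{-48644 + s{\left(-71,174 \right)}} = \frac{-49047 - 41880}{-48644 + 13 \left(-71\right)} = - \frac{90927}{-48644 - 923} = - \frac{90927}{-49567} = \left(-90927\right) \left(- \frac{1}{49567}\right) = \frac{90927}{49567}$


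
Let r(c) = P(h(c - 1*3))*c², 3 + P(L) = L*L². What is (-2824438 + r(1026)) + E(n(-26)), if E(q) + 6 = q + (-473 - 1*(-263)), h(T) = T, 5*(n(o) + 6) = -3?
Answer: 5634970213691017/5 ≈ 1.1270e+15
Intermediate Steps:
n(o) = -33/5 (n(o) = -6 + (⅕)*(-3) = -6 - ⅗ = -33/5)
P(L) = -3 + L³ (P(L) = -3 + L*L² = -3 + L³)
r(c) = c²*(-3 + (-3 + c)³) (r(c) = (-3 + (c - 1*3)³)*c² = (-3 + (c - 3)³)*c² = (-3 + (-3 + c)³)*c² = c²*(-3 + (-3 + c)³))
E(q) = -216 + q (E(q) = -6 + (q + (-473 - 1*(-263))) = -6 + (q + (-473 + 263)) = -6 + (q - 210) = -6 + (-210 + q) = -216 + q)
(-2824438 + r(1026)) + E(n(-26)) = (-2824438 + 1026²*(-3 + (-3 + 1026)³)) + (-216 - 33/5) = (-2824438 + 1052676*(-3 + 1023³)) - 1113/5 = (-2824438 + 1052676*(-3 + 1070599167)) - 1113/5 = (-2824438 + 1052676*1070599164) - 1113/5 = (-2824438 + 1126994045562864) - 1113/5 = 1126994042738426 - 1113/5 = 5634970213691017/5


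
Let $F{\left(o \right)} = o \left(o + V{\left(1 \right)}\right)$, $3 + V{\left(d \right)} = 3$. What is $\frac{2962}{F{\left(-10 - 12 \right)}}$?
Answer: $\frac{1481}{242} \approx 6.1198$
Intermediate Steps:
$V{\left(d \right)} = 0$ ($V{\left(d \right)} = -3 + 3 = 0$)
$F{\left(o \right)} = o^{2}$ ($F{\left(o \right)} = o \left(o + 0\right) = o o = o^{2}$)
$\frac{2962}{F{\left(-10 - 12 \right)}} = \frac{2962}{\left(-10 - 12\right)^{2}} = \frac{2962}{\left(-22\right)^{2}} = \frac{2962}{484} = 2962 \cdot \frac{1}{484} = \frac{1481}{242}$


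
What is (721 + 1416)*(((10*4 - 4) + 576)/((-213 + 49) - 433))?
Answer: -435948/199 ≈ -2190.7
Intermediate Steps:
(721 + 1416)*(((10*4 - 4) + 576)/((-213 + 49) - 433)) = 2137*(((40 - 4) + 576)/(-164 - 433)) = 2137*((36 + 576)/(-597)) = 2137*(612*(-1/597)) = 2137*(-204/199) = -435948/199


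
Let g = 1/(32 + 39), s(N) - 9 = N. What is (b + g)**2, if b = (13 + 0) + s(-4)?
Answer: 1635841/5041 ≈ 324.51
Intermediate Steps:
s(N) = 9 + N
g = 1/71 ≈ 0.014085
b = 18 (b = (13 + 0) + (9 - 4) = 13 + 5 = 18)
(b + g)**2 = (18 + 1/71)**2 = (1279/71)**2 = 1635841/5041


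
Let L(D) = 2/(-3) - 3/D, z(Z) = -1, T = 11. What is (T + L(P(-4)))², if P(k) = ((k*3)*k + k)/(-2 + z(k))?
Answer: 1934881/17424 ≈ 111.05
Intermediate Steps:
P(k) = -k² - k/3 (P(k) = ((k*3)*k + k)/(-2 - 1) = ((3*k)*k + k)/(-3) = (3*k² + k)*(-⅓) = (k + 3*k²)*(-⅓) = -k² - k/3)
L(D) = -⅔ - 3/D (L(D) = 2*(-⅓) - 3/D = -⅔ - 3/D)
(T + L(P(-4)))² = (11 + (-⅔ - 3*1/(4*(⅓ - 4))))² = (11 + (-⅔ - 3/((-1*(-4)*(-11/3)))))² = (11 + (-⅔ - 3/(-44/3)))² = (11 + (-⅔ - 3*(-3/44)))² = (11 + (-⅔ + 9/44))² = (11 - 61/132)² = (1391/132)² = 1934881/17424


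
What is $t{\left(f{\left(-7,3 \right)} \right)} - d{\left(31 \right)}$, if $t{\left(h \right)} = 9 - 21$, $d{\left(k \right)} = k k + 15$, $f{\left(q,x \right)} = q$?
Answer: $-988$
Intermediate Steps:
$d{\left(k \right)} = 15 + k^{2}$ ($d{\left(k \right)} = k^{2} + 15 = 15 + k^{2}$)
$t{\left(h \right)} = -12$ ($t{\left(h \right)} = 9 - 21 = -12$)
$t{\left(f{\left(-7,3 \right)} \right)} - d{\left(31 \right)} = -12 - \left(15 + 31^{2}\right) = -12 - \left(15 + 961\right) = -12 - 976 = -988$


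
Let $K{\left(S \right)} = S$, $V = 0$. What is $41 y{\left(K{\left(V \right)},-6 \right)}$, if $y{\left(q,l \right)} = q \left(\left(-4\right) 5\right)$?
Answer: $0$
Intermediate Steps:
$y{\left(q,l \right)} = - 20 q$ ($y{\left(q,l \right)} = q \left(-20\right) = - 20 q$)
$41 y{\left(K{\left(V \right)},-6 \right)} = 41 \left(\left(-20\right) 0\right) = 41 \cdot 0 = 0$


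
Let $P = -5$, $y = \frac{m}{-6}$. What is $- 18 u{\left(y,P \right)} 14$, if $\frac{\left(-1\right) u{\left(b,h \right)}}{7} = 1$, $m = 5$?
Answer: $1764$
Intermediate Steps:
$y = - \frac{5}{6}$ ($y = \frac{5}{-6} = 5 \left(- \frac{1}{6}\right) = - \frac{5}{6} \approx -0.83333$)
$u{\left(b,h \right)} = -7$ ($u{\left(b,h \right)} = \left(-7\right) 1 = -7$)
$- 18 u{\left(y,P \right)} 14 = \left(-18\right) \left(-7\right) 14 = 126 \cdot 14 = 1764$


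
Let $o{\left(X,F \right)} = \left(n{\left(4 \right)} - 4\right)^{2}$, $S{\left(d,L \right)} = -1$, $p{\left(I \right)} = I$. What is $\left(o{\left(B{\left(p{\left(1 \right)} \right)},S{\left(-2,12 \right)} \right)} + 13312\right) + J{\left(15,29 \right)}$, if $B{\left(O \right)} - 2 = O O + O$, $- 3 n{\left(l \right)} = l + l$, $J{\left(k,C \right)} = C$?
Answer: $\frac{120469}{9} \approx 13385.0$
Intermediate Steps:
$n{\left(l \right)} = - \frac{2 l}{3}$ ($n{\left(l \right)} = - \frac{l + l}{3} = - \frac{2 l}{3}$)
$B{\left(O \right)} = 2 + O + O^{2}$ ($B{\left(O \right)} = 2 + \left(O O + O\right) = 2 + \left(O^{2} + O\right) = 2 + \left(O + O^{2}\right) = 2 + O + O^{2}$)
$o{\left(X,F \right)} = \frac{400}{9}$ ($o{\left(X,F \right)} = \left(\left(- \frac{2}{3}\right) 4 - 4\right)^{2} = \left(- \frac{8}{3} - 4\right)^{2} = \left(- \frac{20}{3}\right)^{2} = \frac{400}{9}$)
$\left(o{\left(B{\left(p{\left(1 \right)} \right)},S{\left(-2,12 \right)} \right)} + 13312\right) + J{\left(15,29 \right)} = \left(\frac{400}{9} + 13312\right) + 29 = \frac{120208}{9} + 29 = \frac{120469}{9}$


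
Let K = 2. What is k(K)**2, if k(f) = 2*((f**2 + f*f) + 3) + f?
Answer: 576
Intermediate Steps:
k(f) = 6 + f + 4*f**2 (k(f) = 2*((f**2 + f**2) + 3) + f = 2*(2*f**2 + 3) + f = 2*(3 + 2*f**2) + f = (6 + 4*f**2) + f = 6 + f + 4*f**2)
k(K)**2 = (6 + 2 + 4*2**2)**2 = (6 + 2 + 4*4)**2 = (6 + 2 + 16)**2 = 24**2 = 576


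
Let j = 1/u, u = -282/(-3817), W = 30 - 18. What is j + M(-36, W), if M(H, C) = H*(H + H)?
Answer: 734761/282 ≈ 2605.5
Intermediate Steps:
W = 12
u = 282/3817 (u = -282*(-1/3817) = 282/3817 ≈ 0.073880)
M(H, C) = 2*H² (M(H, C) = H*(2*H) = 2*H²)
j = 3817/282 (j = 1/(282/3817) = 3817/282 ≈ 13.535)
j + M(-36, W) = 3817/282 + 2*(-36)² = 3817/282 + 2*1296 = 3817/282 + 2592 = 734761/282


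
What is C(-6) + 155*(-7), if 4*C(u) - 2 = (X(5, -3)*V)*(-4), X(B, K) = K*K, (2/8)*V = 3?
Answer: -2385/2 ≈ -1192.5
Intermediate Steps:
V = 12 (V = 4*3 = 12)
X(B, K) = K²
C(u) = -215/2 (C(u) = ½ + (((-3)²*12)*(-4))/4 = ½ + ((9*12)*(-4))/4 = ½ + (108*(-4))/4 = ½ + (¼)*(-432) = ½ - 108 = -215/2)
C(-6) + 155*(-7) = -215/2 + 155*(-7) = -215/2 - 1085 = -2385/2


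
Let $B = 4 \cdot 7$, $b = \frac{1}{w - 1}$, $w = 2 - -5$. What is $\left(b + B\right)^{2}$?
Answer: $\frac{28561}{36} \approx 793.36$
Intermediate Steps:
$w = 7$ ($w = 2 + 5 = 7$)
$b = \frac{1}{6}$ ($b = \frac{1}{7 - 1} = \frac{1}{6} \approx 0.16667$)
$B = 28$
$\left(b + B\right)^{2} = \left(\frac{1}{6} + 28\right)^{2} = \left(\frac{169}{6}\right)^{2} = \frac{28561}{36}$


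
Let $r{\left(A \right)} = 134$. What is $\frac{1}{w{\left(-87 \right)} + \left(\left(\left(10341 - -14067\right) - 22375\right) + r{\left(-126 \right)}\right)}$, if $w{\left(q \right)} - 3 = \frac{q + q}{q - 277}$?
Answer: $\frac{182}{395027} \approx 0.00046073$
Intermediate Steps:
$w{\left(q \right)} = 3 + \frac{2 q}{-277 + q}$ ($w{\left(q \right)} = 3 + \frac{q + q}{q - 277} = 3 + \frac{2 q}{-277 + q}$)
$\frac{1}{w{\left(-87 \right)} + \left(\left(\left(10341 - -14067\right) - 22375\right) + r{\left(-126 \right)}\right)} = \frac{1}{\frac{-831 + 5 \left(-87\right)}{-277 - 87} + \left(\left(\left(10341 - -14067\right) - 22375\right) + 134\right)} = \frac{1}{\frac{-831 - 435}{-364} + \left(\left(\left(10341 + 14067\right) - 22375\right) + 134\right)} = \frac{1}{\left(- \frac{1}{364}\right) \left(-1266\right) + \left(\left(24408 - 22375\right) + 134\right)} = \frac{1}{\frac{633}{182} + \left(2033 + 134\right)} = \frac{1}{\frac{633}{182} + 2167} = \frac{1}{\frac{395027}{182}} = \frac{182}{395027}$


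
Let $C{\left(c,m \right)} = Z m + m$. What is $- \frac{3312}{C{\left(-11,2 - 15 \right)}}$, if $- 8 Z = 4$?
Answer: $\frac{6624}{13} \approx 509.54$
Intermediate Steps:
$Z = - \frac{1}{2}$ ($Z = \left(- \frac{1}{8}\right) 4 = - \frac{1}{2} \approx -0.5$)
$C{\left(c,m \right)} = \frac{m}{2}$ ($C{\left(c,m \right)} = - \frac{m}{2} + m = \frac{m}{2}$)
$- \frac{3312}{C{\left(-11,2 - 15 \right)}} = - \frac{3312}{\frac{1}{2} \left(2 - 15\right)} = - \frac{3312}{\frac{1}{2} \left(-13\right)} = - \frac{3312}{- \frac{13}{2}} = \left(-3312\right) \left(- \frac{2}{13}\right) = \frac{6624}{13}$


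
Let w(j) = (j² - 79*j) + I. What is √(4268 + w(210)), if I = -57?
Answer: √31721 ≈ 178.10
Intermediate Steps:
w(j) = -57 + j² - 79*j (w(j) = (j² - 79*j) - 57 = -57 + j² - 79*j)
√(4268 + w(210)) = √(4268 + (-57 + 210² - 79*210)) = √(4268 + (-57 + 44100 - 16590)) = √(4268 + 27453) = √31721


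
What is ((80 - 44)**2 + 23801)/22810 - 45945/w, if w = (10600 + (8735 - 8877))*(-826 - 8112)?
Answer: 130386391391/118451828180 ≈ 1.1008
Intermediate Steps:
w = -93473604 (w = (10600 - 142)*(-8938) = 10458*(-8938) = -93473604)
((80 - 44)**2 + 23801)/22810 - 45945/w = ((80 - 44)**2 + 23801)/22810 - 45945/(-93473604) = (36**2 + 23801)*(1/22810) - 45945*(-1/93473604) = (1296 + 23801)*(1/22810) + 5105/10385956 = 25097*(1/22810) + 5105/10385956 = 25097/22810 + 5105/10385956 = 130386391391/118451828180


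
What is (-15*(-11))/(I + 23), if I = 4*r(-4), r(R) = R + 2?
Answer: 11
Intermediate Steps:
r(R) = 2 + R
I = -8 (I = 4*(2 - 4) = 4*(-2) = -8)
(-15*(-11))/(I + 23) = (-15*(-11))/(-8 + 23) = 165/15 = (1/15)*165 = 11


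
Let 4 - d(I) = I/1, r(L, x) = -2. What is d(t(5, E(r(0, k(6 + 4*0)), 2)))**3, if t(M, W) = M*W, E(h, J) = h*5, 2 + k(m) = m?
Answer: 157464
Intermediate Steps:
k(m) = -2 + m
E(h, J) = 5*h
d(I) = 4 - I (d(I) = 4 - I/1 = 4 - I)
d(t(5, E(r(0, k(6 + 4*0)), 2)))**3 = (4 - 5*5*(-2))**3 = (4 - 5*(-10))**3 = (4 - 1*(-50))**3 = (4 + 50)**3 = 54**3 = 157464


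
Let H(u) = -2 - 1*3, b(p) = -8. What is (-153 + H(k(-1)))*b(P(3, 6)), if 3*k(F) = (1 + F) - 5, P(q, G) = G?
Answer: 1264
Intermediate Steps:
k(F) = -4/3 + F/3 (k(F) = ((1 + F) - 5)/3 = (-4 + F)/3 = -4/3 + F/3)
H(u) = -5 (H(u) = -2 - 3 = -5)
(-153 + H(k(-1)))*b(P(3, 6)) = (-153 - 5)*(-8) = -158*(-8) = 1264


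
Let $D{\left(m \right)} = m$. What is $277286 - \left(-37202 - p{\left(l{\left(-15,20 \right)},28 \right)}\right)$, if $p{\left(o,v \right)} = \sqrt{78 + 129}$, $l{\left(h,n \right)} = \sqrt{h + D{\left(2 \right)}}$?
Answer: $314488 + 3 \sqrt{23} \approx 3.145 \cdot 10^{5}$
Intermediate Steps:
$l{\left(h,n \right)} = \sqrt{2 + h}$ ($l{\left(h,n \right)} = \sqrt{h + 2} = \sqrt{2 + h}$)
$p{\left(o,v \right)} = 3 \sqrt{23}$ ($p{\left(o,v \right)} = \sqrt{207} = 3 \sqrt{23}$)
$277286 - \left(-37202 - p{\left(l{\left(-15,20 \right)},28 \right)}\right) = 277286 - \left(-37202 - 3 \sqrt{23}\right) = 277286 + \left(37202 + 3 \sqrt{23}\right) = 314488 + 3 \sqrt{23}$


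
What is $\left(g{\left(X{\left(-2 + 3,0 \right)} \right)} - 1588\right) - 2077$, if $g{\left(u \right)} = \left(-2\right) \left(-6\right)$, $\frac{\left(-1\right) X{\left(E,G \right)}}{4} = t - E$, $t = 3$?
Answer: $-3653$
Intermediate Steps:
$X{\left(E,G \right)} = -12 + 4 E$ ($X{\left(E,G \right)} = - 4 \left(3 - E\right) = -12 + 4 E$)
$g{\left(u \right)} = 12$
$\left(g{\left(X{\left(-2 + 3,0 \right)} \right)} - 1588\right) - 2077 = \left(12 - 1588\right) - 2077 = -1576 - 2077 = -3653$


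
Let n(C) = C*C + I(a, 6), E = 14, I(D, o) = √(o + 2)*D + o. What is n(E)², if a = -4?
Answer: 40932 - 3232*√2 ≈ 36361.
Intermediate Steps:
I(D, o) = o + D*√(2 + o) (I(D, o) = √(2 + o)*D + o = D*√(2 + o) + o = o + D*√(2 + o))
n(C) = 6 + C² - 8*√2 (n(C) = C*C + (6 - 4*√(2 + 6)) = C² + (6 - 8*√2) = 6 + C² - 8*√2)
n(E)² = (6 + 14² - 8*√2)² = (6 + 196 - 8*√2)² = (202 - 8*√2)²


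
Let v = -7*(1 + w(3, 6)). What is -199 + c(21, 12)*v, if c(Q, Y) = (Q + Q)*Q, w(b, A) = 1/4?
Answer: -15833/2 ≈ -7916.5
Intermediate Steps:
w(b, A) = ¼
v = -35/4 (v = -7*(1 + ¼) = -7*5/4 = -35/4 ≈ -8.7500)
c(Q, Y) = 2*Q² (c(Q, Y) = (2*Q)*Q = 2*Q²)
-199 + c(21, 12)*v = -199 + (2*21²)*(-35/4) = -199 + (2*441)*(-35/4) = -199 + 882*(-35/4) = -199 - 15435/2 = -15833/2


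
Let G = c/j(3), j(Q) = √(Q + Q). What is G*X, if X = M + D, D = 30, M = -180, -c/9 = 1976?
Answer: 444600*√6 ≈ 1.0890e+6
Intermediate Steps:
c = -17784 (c = -9*1976 = -17784)
j(Q) = √2*√Q (j(Q) = √(2*Q) = √2*√Q)
X = -150 (X = -180 + 30 = -150)
G = -2964*√6 (G = -17784*√6/6 = -2964*√6 ≈ -7260.3)
G*X = -2964*√6*(-150) = 444600*√6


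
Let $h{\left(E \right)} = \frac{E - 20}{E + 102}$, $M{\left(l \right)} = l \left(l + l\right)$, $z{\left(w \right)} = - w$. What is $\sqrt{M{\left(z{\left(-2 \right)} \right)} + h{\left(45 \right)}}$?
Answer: $\frac{\sqrt{3603}}{21} \approx 2.8583$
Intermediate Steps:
$M{\left(l \right)} = 2 l^{2}$ ($M{\left(l \right)} = l 2 l = 2 l^{2}$)
$h{\left(E \right)} = \frac{-20 + E}{102 + E}$ ($h{\left(E \right)} = \frac{E - 20}{102 + E} = \frac{-20 + E}{102 + E}$)
$\sqrt{M{\left(z{\left(-2 \right)} \right)} + h{\left(45 \right)}} = \sqrt{2 \left(\left(-1\right) \left(-2\right)\right)^{2} + \frac{-20 + 45}{102 + 45}} = \sqrt{2 \cdot 2^{2} + \frac{1}{147} \cdot 25} = \sqrt{2 \cdot 4 + \frac{1}{147} \cdot 25} = \sqrt{8 + \frac{25}{147}} = \sqrt{\frac{1201}{147}} = \frac{\sqrt{3603}}{21}$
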